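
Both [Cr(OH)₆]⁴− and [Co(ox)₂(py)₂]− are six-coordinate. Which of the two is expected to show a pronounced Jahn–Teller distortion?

[Cr(OH)₆]⁴−: Each hydroxide is −1; balancing the −4 overall charge requires Cr(II). Cr sits in group 6, so the d-electron count is 6 − 2 = 4. Hydroxide is a weak-field ligand for a first-row metal, so the complex is high-spin. The t₂g³e_g¹ (high-spin) configuration has an unevenly filled e_g set; the Jahn–Teller theorem predicts a tetragonal distortion (typically axial elongation) to lift the degeneracy.
[Co(ox)₂(py)₂]−: Each oxalate is −2; pyridine is neutral; balancing the −1 overall charge requires Co(III). Cobalt is a group-9 element; Co(III) is therefore d⁶. Co(III) has an exceptionally large octahedral splitting and is low-spin with essentially every ligand except fluoride. The d⁶ configuration leaves the e_g set evenly filled (or empty) — no strong Jahn–Teller driving force.

[Cr(OH)₆]⁴−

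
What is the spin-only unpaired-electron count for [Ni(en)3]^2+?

2

Summing ligand charges against the +2 overall charge gives an oxidation state of +2 for nickel.
Group 10 minus oxidation state 2 gives a d⁸ configuration.
Counting donor atoms: 3×ethylenediamine (bidentate) → 6 donors. Coordination number = 6.
In an octahedral field the d⁸ configuration is t₂g⁶e_g² (only one arrangement possible), giving 2 unpaired electrons.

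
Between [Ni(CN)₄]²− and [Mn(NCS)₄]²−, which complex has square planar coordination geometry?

[Ni(CN)₄]²−

For [Ni(CN)₄]²−: Ligand charges: each cyanide is −1. With an overall charge of −2 the nickel centre must be in the +2 oxidation state. Ni sits in group 10, so the d-electron count is 10 − 2 = 8. Cyanide is a strong-field ligand (high in the spectrochemical series). A 3d d⁸ ion with strong-field ligands gains enough CFSE to favour square planar over tetrahedral. → square planar.
For [Mn(NCS)₄]²−: Ligand charges: each isothiocyanate is −1. With an overall charge of −2 the manganese centre must be in the +2 oxidation state. Group 7 minus oxidation state 2 gives a d⁵ configuration. A high-spin d⁵ ion has zero CFSE in either geometry, so four ligands adopt the sterically favoured tetrahedral geometry. → tetrahedral.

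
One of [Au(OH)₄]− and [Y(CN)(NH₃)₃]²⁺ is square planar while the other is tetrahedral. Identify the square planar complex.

[Au(OH)₄]−

For [Au(OH)₄]−: Each hydroxide is −1; balancing the −1 overall charge requires Au(III). Gold is a group-11 element; Au(III) is therefore d⁸. A 5d d⁸ ion has a large crystal-field splitting; square planar leaves the high-energy d_{x²−y²} orbital empty and maximises CFSE. → square planar.
For [Y(CN)(NH₃)₃]²⁺: Each cyanide is −1; ammonia is neutral; balancing the +2 overall charge requires Y(III). Group 3 minus oxidation state 3 gives a d⁰ configuration. A d⁰ ion has no crystal-field stabilisation preference between square planar and tetrahedral, so four ligands adopt the sterically favoured tetrahedral geometry. → tetrahedral.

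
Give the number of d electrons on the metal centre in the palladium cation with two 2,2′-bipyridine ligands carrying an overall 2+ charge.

d⁸

Ligand charges: 2,2′-bipyridine is neutral. With an overall charge of +2 the palladium centre must be in the +2 oxidation state.
Pd sits in group 10, so the d-electron count is 10 − 2 = 8.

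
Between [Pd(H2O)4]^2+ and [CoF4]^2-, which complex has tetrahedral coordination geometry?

[CoF4]^2-

For [Pd(H2O)4]^2+: Ligand charges: water is neutral. With an overall charge of +2 the palladium centre must be in the +2 oxidation state. Pd sits in group 10, so the d-electron count is 10 − 2 = 8. A 4d d⁸ ion has a large crystal-field splitting; square planar leaves the high-energy d_{x²−y²} orbital empty and maximises CFSE. → square planar.
For [CoF4]^2-: Summing ligand charges against the −2 overall charge gives an oxidation state of +2 for cobalt. Cobalt is a group-9 element; Co(II) is therefore d⁷. For a high-spin 3d d⁷ ion with weak-field ligands the small Δₜ gives little square-planar CFSE advantage, so four ligands adopt the sterically favoured tetrahedral geometry. → tetrahedral.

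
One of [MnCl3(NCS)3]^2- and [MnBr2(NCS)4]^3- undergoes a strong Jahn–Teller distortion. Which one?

[MnCl3(NCS)3]^2-: Summing ligand charges against the −2 overall charge gives an oxidation state of +4 for manganese. Manganese is a group-7 element; Mn(IV) is therefore d³. The d³ configuration leaves the e_g set evenly filled (or empty) — no strong Jahn–Teller driving force.
[MnBr2(NCS)4]^3-: Summing ligand charges against the −3 overall charge gives an oxidation state of +3 for manganese. Manganese is a group-7 element; Mn(III) is therefore d⁴. Bromide and isothiocyanate are weak-field ligands for a first-row metal, so the complex is high-spin. The t₂g³e_g¹ (high-spin) configuration has an unevenly filled e_g set; the Jahn–Teller theorem predicts a tetragonal distortion (typically axial elongation) to lift the degeneracy.

[MnBr2(NCS)4]^3-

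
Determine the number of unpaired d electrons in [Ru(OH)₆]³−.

Ligand charges: each hydroxide is −1. With an overall charge of −3 the ruthenium centre must be in the +3 oxidation state.
Group 8 minus oxidation state 3 gives a d⁵ configuration.
The spin state decides the count: a 4d ion has a large Δₒ and is invariably low-spin.
An octahedral low-spin d⁵ ion is t₂g⁵e_g⁰, giving 1 unpaired electron.

1 unpaired electron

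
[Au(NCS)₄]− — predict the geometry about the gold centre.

Summing ligand charges against the −1 overall charge gives an oxidation state of +3 for gold.
Gold is a group-11 element; Au(III) is therefore d⁸.
With 4 monodentate ligands the coordination number is 4.
A 5d d⁸ ion has a large crystal-field splitting; square planar leaves the high-energy d_{x²−y²} orbital empty and maximises CFSE.

square planar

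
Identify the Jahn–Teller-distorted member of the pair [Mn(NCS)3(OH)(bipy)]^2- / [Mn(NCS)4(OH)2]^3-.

[Mn(NCS)3(OH)(bipy)]^2-: Each isothiocyanate is −1; each hydroxide is −1; 2,2′-bipyridine is neutral; balancing the −2 overall charge requires Mn(II). Mn sits in group 7, so the d-electron count is 7 − 2 = 5. Hydroxide and isothiocyanate are weak-field ligands for a first-row metal, so the complex is high-spin. The d⁵ configuration leaves the e_g set evenly filled (or empty) — no strong Jahn–Teller driving force.
[Mn(NCS)4(OH)2]^3-: Summing ligand charges against the −3 overall charge gives an oxidation state of +3 for manganese. Manganese is a group-7 element; Mn(III) is therefore d⁴. Hydroxide and isothiocyanate are weak-field ligands for a first-row metal, so the complex is high-spin. The t₂g³e_g¹ (high-spin) configuration has an unevenly filled e_g set; the Jahn–Teller theorem predicts a tetragonal distortion (typically axial elongation) to lift the degeneracy.

[Mn(NCS)4(OH)2]^3-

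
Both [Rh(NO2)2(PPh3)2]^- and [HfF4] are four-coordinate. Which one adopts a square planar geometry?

[Rh(NO2)2(PPh3)2]^-

For [Rh(NO2)2(PPh3)2]^-: Summing ligand charges against the −1 overall charge gives an oxidation state of +1 for rhodium. Group 9 minus oxidation state 1 gives a d⁸ configuration. A 4d d⁸ ion has a large crystal-field splitting; square planar leaves the high-energy d_{x²−y²} orbital empty and maximises CFSE. → square planar.
For [HfF4]: Ligand charges: each fluoride is −1. With an overall charge of 0 the hafnium centre must be in the +4 oxidation state. Hafnium is a group-4 element; Hf(IV) is therefore d⁰. A d⁰ ion has no crystal-field stabilisation preference between square planar and tetrahedral, so four ligands adopt the sterically favoured tetrahedral geometry. → tetrahedral.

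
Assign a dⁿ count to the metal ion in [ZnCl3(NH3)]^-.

Each chloride is −1; ammonia is neutral; balancing the −1 overall charge requires Zn(II).
Zn sits in group 12, so the d-electron count is 12 − 2 = 10.

d¹⁰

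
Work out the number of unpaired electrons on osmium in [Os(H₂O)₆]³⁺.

1

Ligand charges: water is neutral. With an overall charge of +3 the osmium centre must be in the +3 oxidation state.
Group 8 minus oxidation state 3 gives a d⁵ configuration.
The spin state decides the count: a 5d ion has a large Δₒ and is invariably low-spin.
An octahedral low-spin d⁵ ion is t₂g⁵e_g⁰, giving 1 unpaired electron.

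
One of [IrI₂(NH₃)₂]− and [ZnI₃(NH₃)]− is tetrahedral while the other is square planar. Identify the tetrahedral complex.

[ZnI₃(NH₃)]−

For [IrI₂(NH₃)₂]−: Each iodide is −1; ammonia is neutral; balancing the −1 overall charge requires Ir(I). Iridium is a group-9 element; Ir(I) is therefore d⁸. A 5d d⁸ ion has a large crystal-field splitting; square planar leaves the high-energy d_{x²−y²} orbital empty and maximises CFSE. → square planar.
For [ZnI₃(NH₃)]−: Summing ligand charges against the −1 overall charge gives an oxidation state of +2 for zinc. Zinc is a group-12 element; Zn(II) is therefore d¹⁰. A d¹⁰ ion has no crystal-field stabilisation preference between square planar and tetrahedral, so four ligands adopt the sterically favoured tetrahedral geometry. → tetrahedral.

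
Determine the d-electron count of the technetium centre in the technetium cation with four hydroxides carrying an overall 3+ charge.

Each hydroxide is −1; balancing the +3 overall charge requires Tc(VII).
Tc sits in group 7, so the d-electron count is 7 − 7 = 0.

d0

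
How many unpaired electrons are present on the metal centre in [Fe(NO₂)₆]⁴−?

Ligand charges: each nitro (N-bound nitrite) is −1. With an overall charge of −4 the iron centre must be in the +2 oxidation state.
Fe sits in group 8, so the d-electron count is 8 − 2 = 6.
The spin state decides the count: Nitro (N-bound nitrite) is a strong-field ligand (high in the spectrochemical series) for a first-row metal, so the complex is low-spin.
An octahedral low-spin d⁶ ion is t₂g⁶e_g⁰, giving 0 unpaired electrons.

0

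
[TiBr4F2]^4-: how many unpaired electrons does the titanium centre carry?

2

Summing ligand charges against the −4 overall charge gives an oxidation state of +2 for titanium.
Group 4 minus oxidation state 2 gives a d² configuration.
In an octahedral field the d² configuration is t₂g²e_g⁰ (only one arrangement possible), giving 2 unpaired electrons.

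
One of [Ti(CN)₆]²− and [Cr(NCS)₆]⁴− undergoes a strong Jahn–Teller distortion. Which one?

[Cr(NCS)₆]⁴−

[Ti(CN)₆]²−: Summing ligand charges against the −2 overall charge gives an oxidation state of +4 for titanium. Group 4 minus oxidation state 4 gives a d⁰ configuration. The d⁰ configuration leaves the e_g set evenly filled (or empty) — no strong Jahn–Teller driving force.
[Cr(NCS)₆]⁴−: Each isothiocyanate is −1; balancing the −4 overall charge requires Cr(II). Group 6 minus oxidation state 2 gives a d⁴ configuration. Isothiocyanate is a weak-field ligand for a first-row metal, so the complex is high-spin. The t₂g³e_g¹ (high-spin) configuration has an unevenly filled e_g set; the Jahn–Teller theorem predicts a tetragonal distortion (typically axial elongation) to lift the degeneracy.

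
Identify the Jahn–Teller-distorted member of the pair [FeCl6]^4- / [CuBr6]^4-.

[FeCl6]^4-: Summing ligand charges against the −4 overall charge gives an oxidation state of +2 for iron. Fe sits in group 8, so the d-electron count is 8 − 2 = 6. Chloride is a weak-field ligand for a first-row metal, so the complex is high-spin. The d⁶ configuration leaves the e_g set evenly filled (or empty) — no strong Jahn–Teller driving force.
[CuBr6]^4-: Each bromide is −1; balancing the −4 overall charge requires Cu(II). Group 11 minus oxidation state 2 gives a d⁹ configuration. The t₂g⁶e_g³ configuration has an unevenly filled e_g set; the Jahn–Teller theorem predicts a tetragonal distortion (typically axial elongation) to lift the degeneracy.

[CuBr6]^4-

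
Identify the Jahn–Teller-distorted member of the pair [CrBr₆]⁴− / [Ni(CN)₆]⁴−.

[CrBr₆]⁴−: Ligand charges: each bromide is −1. With an overall charge of −4 the chromium centre must be in the +2 oxidation state. Group 6 minus oxidation state 2 gives a d⁴ configuration. Bromide is a weak-field ligand for a first-row metal, so the complex is high-spin. The t₂g³e_g¹ (high-spin) configuration has an unevenly filled e_g set; the Jahn–Teller theorem predicts a tetragonal distortion (typically axial elongation) to lift the degeneracy.
[Ni(CN)₆]⁴−: Summing ligand charges against the −4 overall charge gives an oxidation state of +2 for nickel. Ni sits in group 10, so the d-electron count is 10 − 2 = 8. The d⁸ configuration leaves the e_g set evenly filled (or empty) — no strong Jahn–Teller driving force.

[CrBr₆]⁴−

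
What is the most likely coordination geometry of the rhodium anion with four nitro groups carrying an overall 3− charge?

square planar

Ligand charges: each nitro (N-bound nitrite) is −1. With an overall charge of −3 the rhodium centre must be in the +1 oxidation state.
Group 9 minus oxidation state 1 gives a d⁸ configuration.
Coordination number: 4.
A 4d d⁸ ion has a large crystal-field splitting; square planar leaves the high-energy d_{x²−y²} orbital empty and maximises CFSE.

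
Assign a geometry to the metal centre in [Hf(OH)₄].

Ligand charges: each hydroxide is −1. With an overall charge of 0 the hafnium centre must be in the +4 oxidation state.
Group 4 minus oxidation state 4 gives a d⁰ configuration.
With 4 monodentate ligands the coordination number is 4.
A d⁰ ion has no crystal-field stabilisation preference between square planar and tetrahedral, so four ligands adopt the sterically favoured tetrahedral geometry.

tetrahedral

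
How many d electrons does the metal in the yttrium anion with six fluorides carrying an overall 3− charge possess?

d0

Summing ligand charges against the −3 overall charge gives an oxidation state of +3 for yttrium.
Yttrium is a group-3 element; Y(III) is therefore d⁰.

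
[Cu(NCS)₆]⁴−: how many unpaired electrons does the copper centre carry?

1 unpaired electron

Summing ligand charges against the −4 overall charge gives an oxidation state of +2 for copper.
Cu sits in group 11, so the d-electron count is 11 − 2 = 9.
In an octahedral field the d⁹ configuration is t₂g⁶e_g³ (only one arrangement possible), giving 1 unpaired electron.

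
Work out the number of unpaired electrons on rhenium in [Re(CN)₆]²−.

Ligand charges: each cyanide is −1. With an overall charge of −2 the rhenium centre must be in the +4 oxidation state.
Rhenium is a group-7 element; Re(IV) is therefore d³.
In an octahedral field the d³ configuration is t₂g³e_g⁰ (only one arrangement possible), giving 3 unpaired electrons.

3 unpaired electrons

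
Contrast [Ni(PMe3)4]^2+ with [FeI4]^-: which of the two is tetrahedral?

[FeI4]^-

For [Ni(PMe3)4]^2+: Summing ligand charges against the +2 overall charge gives an oxidation state of +2 for nickel. Group 10 minus oxidation state 2 gives a d⁸ configuration. Trimethylphosphine is a strong-field ligand (high in the spectrochemical series). A 3d d⁸ ion with strong-field ligands gains enough CFSE to favour square planar over tetrahedral. → square planar.
For [FeI4]^-: Each iodide is −1; balancing the −1 overall charge requires Fe(III). Iron is a group-8 element; Fe(III) is therefore d⁵. A high-spin d⁵ ion has zero CFSE in either geometry, so four ligands adopt the sterically favoured tetrahedral geometry. → tetrahedral.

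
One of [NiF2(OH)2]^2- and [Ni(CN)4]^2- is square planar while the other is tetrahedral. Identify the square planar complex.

[Ni(CN)4]^2-

For [NiF2(OH)2]^2-: Summing ligand charges against the −2 overall charge gives an oxidation state of +2 for nickel. Ni sits in group 10, so the d-electron count is 10 − 2 = 8. Fluoride and hydroxide are weak-field ligands. With weak-field ligands the CFSE gain from square planar is small, so a 3d d⁸ ion takes the sterically preferred tetrahedral geometry. → tetrahedral.
For [Ni(CN)4]^2-: Each cyanide is −1; balancing the −2 overall charge requires Ni(II). Ni sits in group 10, so the d-electron count is 10 − 2 = 8. Cyanide is a strong-field ligand (high in the spectrochemical series). A 3d d⁸ ion with strong-field ligands gains enough CFSE to favour square planar over tetrahedral. → square planar.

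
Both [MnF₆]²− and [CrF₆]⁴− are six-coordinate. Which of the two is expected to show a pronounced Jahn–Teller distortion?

[MnF₆]²−: Summing ligand charges against the −2 overall charge gives an oxidation state of +4 for manganese. Manganese is a group-7 element; Mn(IV) is therefore d³. The d³ configuration leaves the e_g set evenly filled (or empty) — no strong Jahn–Teller driving force.
[CrF₆]⁴−: Ligand charges: each fluoride is −1. With an overall charge of −4 the chromium centre must be in the +2 oxidation state. Chromium is a group-6 element; Cr(II) is therefore d⁴. Fluoride is a weak-field ligand for a first-row metal, so the complex is high-spin. The t₂g³e_g¹ (high-spin) configuration has an unevenly filled e_g set; the Jahn–Teller theorem predicts a tetragonal distortion (typically axial elongation) to lift the degeneracy.

[CrF₆]⁴−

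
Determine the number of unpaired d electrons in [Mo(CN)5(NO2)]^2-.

Summing ligand charges against the −2 overall charge gives an oxidation state of +4 for molybdenum.
Molybdenum is a group-6 element; Mo(IV) is therefore d².
In an octahedral field the d² configuration is t₂g²e_g⁰ (only one arrangement possible), giving 2 unpaired electrons.

2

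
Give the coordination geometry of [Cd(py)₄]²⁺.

Ligand charges: pyridine is neutral. With an overall charge of +2 the cadmium centre must be in the +2 oxidation state.
Cd sits in group 12, so the d-electron count is 12 − 2 = 10.
Coordination number: 4.
A d¹⁰ ion has no crystal-field stabilisation preference between square planar and tetrahedral, so four ligands adopt the sterically favoured tetrahedral geometry.

tetrahedral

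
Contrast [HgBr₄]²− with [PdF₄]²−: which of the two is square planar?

For [HgBr₄]²−: Summing ligand charges against the −2 overall charge gives an oxidation state of +2 for mercury. Hg sits in group 12, so the d-electron count is 12 − 2 = 10. A d¹⁰ ion has no crystal-field stabilisation preference between square planar and tetrahedral, so four ligands adopt the sterically favoured tetrahedral geometry. → tetrahedral.
For [PdF₄]²−: Summing ligand charges against the −2 overall charge gives an oxidation state of +2 for palladium. Group 10 minus oxidation state 2 gives a d⁸ configuration. A 4d d⁸ ion has a large crystal-field splitting; square planar leaves the high-energy d_{x²−y²} orbital empty and maximises CFSE. → square planar.

[PdF₄]²−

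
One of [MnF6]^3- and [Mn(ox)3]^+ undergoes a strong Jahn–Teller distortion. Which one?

[MnF6]^3-: Ligand charges: each fluoride is −1. With an overall charge of −3 the manganese centre must be in the +3 oxidation state. Manganese is a group-7 element; Mn(III) is therefore d⁴. Fluoride is a weak-field ligand for a first-row metal, so the complex is high-spin. The t₂g³e_g¹ (high-spin) configuration has an unevenly filled e_g set; the Jahn–Teller theorem predicts a tetragonal distortion (typically axial elongation) to lift the degeneracy.
[Mn(ox)3]^+: Ligand charges: each oxalate is −2. With an overall charge of +1 the manganese centre must be in the +7 oxidation state. Group 7 minus oxidation state 7 gives a d⁰ configuration. The d⁰ configuration leaves the e_g set evenly filled (or empty) — no strong Jahn–Teller driving force.

[MnF6]^3-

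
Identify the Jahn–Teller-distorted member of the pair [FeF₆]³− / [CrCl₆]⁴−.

[CrCl₆]⁴−

[FeF₆]³−: Each fluoride is −1; balancing the −3 overall charge requires Fe(III). Group 8 minus oxidation state 3 gives a d⁵ configuration. Fluoride is a weak-field ligand for a first-row metal, so the complex is high-spin. The d⁵ configuration leaves the e_g set evenly filled (or empty) — no strong Jahn–Teller driving force.
[CrCl₆]⁴−: Ligand charges: each chloride is −1. With an overall charge of −4 the chromium centre must be in the +2 oxidation state. Group 6 minus oxidation state 2 gives a d⁴ configuration. Chloride is a weak-field ligand for a first-row metal, so the complex is high-spin. The t₂g³e_g¹ (high-spin) configuration has an unevenly filled e_g set; the Jahn–Teller theorem predicts a tetragonal distortion (typically axial elongation) to lift the degeneracy.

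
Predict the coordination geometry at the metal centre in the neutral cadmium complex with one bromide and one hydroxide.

linear

Summing ligand charges against the 0 overall charge gives an oxidation state of +2 for cadmium.
Cadmium is a group-12 element; Cd(II) is therefore d¹⁰.
Coordination number: 2.
A d¹⁰ ion with only two ligands adopts a linear arrangement (sp hybridisation; no CFSE preference).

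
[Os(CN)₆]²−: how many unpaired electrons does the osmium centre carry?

Ligand charges: each cyanide is −1. With an overall charge of −2 the osmium centre must be in the +4 oxidation state.
Group 8 minus oxidation state 4 gives a d⁴ configuration.
The spin state decides the count: a 5d ion has a large Δₒ and is invariably low-spin.
An octahedral low-spin d⁴ ion is t₂g⁴e_g⁰, giving 2 unpaired electrons.

2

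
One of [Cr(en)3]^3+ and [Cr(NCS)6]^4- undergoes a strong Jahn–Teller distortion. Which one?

[Cr(NCS)6]^4-

[Cr(en)3]^3+: Ligand charges: ethylenediamine is neutral. With an overall charge of +3 the chromium centre must be in the +3 oxidation state. Group 6 minus oxidation state 3 gives a d³ configuration. The d³ configuration leaves the e_g set evenly filled (or empty) — no strong Jahn–Teller driving force.
[Cr(NCS)6]^4-: Ligand charges: each isothiocyanate is −1. With an overall charge of −4 the chromium centre must be in the +2 oxidation state. Chromium is a group-6 element; Cr(II) is therefore d⁴. Isothiocyanate is a weak-field ligand for a first-row metal, so the complex is high-spin. The t₂g³e_g¹ (high-spin) configuration has an unevenly filled e_g set; the Jahn–Teller theorem predicts a tetragonal distortion (typically axial elongation) to lift the degeneracy.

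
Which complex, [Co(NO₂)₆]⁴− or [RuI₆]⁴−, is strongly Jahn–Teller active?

[Co(NO₂)₆]⁴−: Ligand charges: each nitro (N-bound nitrite) is −1. With an overall charge of −4 the cobalt centre must be in the +2 oxidation state. Group 9 minus oxidation state 2 gives a d⁷ configuration. Nitro (N-bound nitrite) is a strong-field ligand (high in the spectrochemical series) for a first-row metal, so the complex is low-spin. The t₂g⁶e_g¹ (low-spin) configuration has an unevenly filled e_g set; the Jahn–Teller theorem predicts a tetragonal distortion (typically axial elongation) to lift the degeneracy.
[RuI₆]⁴−: Ligand charges: each iodide is −1. With an overall charge of −4 the ruthenium centre must be in the +2 oxidation state. Group 8 minus oxidation state 2 gives a d⁶ configuration. A 4d ion has a large Δₒ and is invariably low-spin. The d⁶ configuration leaves the e_g set evenly filled (or empty) — no strong Jahn–Teller driving force.

[Co(NO₂)₆]⁴−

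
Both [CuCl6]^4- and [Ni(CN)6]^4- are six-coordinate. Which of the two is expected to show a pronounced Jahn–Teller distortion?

[CuCl6]^4-

[CuCl6]^4-: Ligand charges: each chloride is −1. With an overall charge of −4 the copper centre must be in the +2 oxidation state. Group 11 minus oxidation state 2 gives a d⁹ configuration. The t₂g⁶e_g³ configuration has an unevenly filled e_g set; the Jahn–Teller theorem predicts a tetragonal distortion (typically axial elongation) to lift the degeneracy.
[Ni(CN)6]^4-: Summing ligand charges against the −4 overall charge gives an oxidation state of +2 for nickel. Nickel is a group-10 element; Ni(II) is therefore d⁸. The d⁸ configuration leaves the e_g set evenly filled (or empty) — no strong Jahn–Teller driving force.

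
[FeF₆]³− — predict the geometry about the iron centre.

octahedral

Summing ligand charges against the −3 overall charge gives an oxidation state of +3 for iron.
Group 8 minus oxidation state 3 gives a d⁵ configuration.
With 6 monodentate ligands the coordination number is 6.
Six donors around a single metal centre give an octahedral coordination sphere.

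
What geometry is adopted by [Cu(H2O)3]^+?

trigonal planar

Summing ligand charges against the +1 overall charge gives an oxidation state of +1 for copper.
Cu sits in group 11, so the d-electron count is 11 − 1 = 10.
With 3 monodentate ligands the coordination number is 3.
Three ligands around a d¹⁰ centre minimise repulsion in a trigonal-planar arrangement.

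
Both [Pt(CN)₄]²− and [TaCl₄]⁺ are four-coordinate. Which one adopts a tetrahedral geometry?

For [Pt(CN)₄]²−: Summing ligand charges against the −2 overall charge gives an oxidation state of +2 for platinum. Group 10 minus oxidation state 2 gives a d⁸ configuration. A 5d d⁸ ion has a large crystal-field splitting; square planar leaves the high-energy d_{x²−y²} orbital empty and maximises CFSE. → square planar.
For [TaCl₄]⁺: Ligand charges: each chloride is −1. With an overall charge of +1 the tantalum centre must be in the +5 oxidation state. Group 5 minus oxidation state 5 gives a d⁰ configuration. A d⁰ ion has no crystal-field stabilisation preference between square planar and tetrahedral, so four ligands adopt the sterically favoured tetrahedral geometry. → tetrahedral.

[TaCl₄]⁺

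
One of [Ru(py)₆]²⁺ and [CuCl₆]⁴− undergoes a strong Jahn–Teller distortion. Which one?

[CuCl₆]⁴−

[Ru(py)₆]²⁺: Ligand charges: pyridine is neutral. With an overall charge of +2 the ruthenium centre must be in the +2 oxidation state. Ruthenium is a group-8 element; Ru(II) is therefore d⁶. A 4d ion has a large Δₒ and is invariably low-spin. The d⁶ configuration leaves the e_g set evenly filled (or empty) — no strong Jahn–Teller driving force.
[CuCl₆]⁴−: Summing ligand charges against the −4 overall charge gives an oxidation state of +2 for copper. Copper is a group-11 element; Cu(II) is therefore d⁹. The t₂g⁶e_g³ configuration has an unevenly filled e_g set; the Jahn–Teller theorem predicts a tetragonal distortion (typically axial elongation) to lift the degeneracy.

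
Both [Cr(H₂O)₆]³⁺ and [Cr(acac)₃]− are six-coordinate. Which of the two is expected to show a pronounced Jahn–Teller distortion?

[Cr(acac)₃]−

[Cr(H₂O)₆]³⁺: Ligand charges: water is neutral. With an overall charge of +3 the chromium centre must be in the +3 oxidation state. Group 6 minus oxidation state 3 gives a d³ configuration. The d³ configuration leaves the e_g set evenly filled (or empty) — no strong Jahn–Teller driving force.
[Cr(acac)₃]−: Ligand charges: each acetylacetonate is −1. With an overall charge of −1 the chromium centre must be in the +2 oxidation state. Chromium is a group-6 element; Cr(II) is therefore d⁴. Acetylacetonate is a weak-field ligand for a first-row metal, so the complex is high-spin. The t₂g³e_g¹ (high-spin) configuration has an unevenly filled e_g set; the Jahn–Teller theorem predicts a tetragonal distortion (typically axial elongation) to lift the degeneracy.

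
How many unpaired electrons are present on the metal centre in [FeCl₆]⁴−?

4

Ligand charges: each chloride is −1. With an overall charge of −4 the iron centre must be in the +2 oxidation state.
Fe sits in group 8, so the d-electron count is 8 − 2 = 6.
The spin state decides the count: Chloride is a weak-field ligand for a first-row metal, so the complex is high-spin.
An octahedral high-spin d⁶ ion is t₂g⁴e_g², giving 4 unpaired electrons.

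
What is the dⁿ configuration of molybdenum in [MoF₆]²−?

d²

Each fluoride is −1; balancing the −2 overall charge requires Mo(IV).
Mo sits in group 6, so the d-electron count is 6 − 4 = 2.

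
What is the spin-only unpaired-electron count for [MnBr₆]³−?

Summing ligand charges against the −3 overall charge gives an oxidation state of +3 for manganese.
Mn sits in group 7, so the d-electron count is 7 − 3 = 4.
The spin state decides the count: Bromide is a weak-field ligand for a first-row metal, so the complex is high-spin.
An octahedral high-spin d⁴ ion is t₂g³e_g¹, giving 4 unpaired electrons.

4 unpaired electrons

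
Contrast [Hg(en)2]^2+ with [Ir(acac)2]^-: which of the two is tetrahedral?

For [Hg(en)2]^2+: Ethylenediamine is neutral; balancing the +2 overall charge requires Hg(II). Hg sits in group 12, so the d-electron count is 12 − 2 = 10. A d¹⁰ ion has no crystal-field stabilisation preference between square planar and tetrahedral, so four ligands adopt the sterically favoured tetrahedral geometry. → tetrahedral.
For [Ir(acac)2]^-: Summing ligand charges against the −1 overall charge gives an oxidation state of +1 for iridium. Group 9 minus oxidation state 1 gives a d⁸ configuration. A 5d d⁸ ion has a large crystal-field splitting; square planar leaves the high-energy d_{x²−y²} orbital empty and maximises CFSE. → square planar.

[Hg(en)2]^2+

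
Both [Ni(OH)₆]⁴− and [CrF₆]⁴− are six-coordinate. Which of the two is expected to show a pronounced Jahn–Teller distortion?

[Ni(OH)₆]⁴−: Each hydroxide is −1; balancing the −4 overall charge requires Ni(II). Nickel is a group-10 element; Ni(II) is therefore d⁸. The d⁸ configuration leaves the e_g set evenly filled (or empty) — no strong Jahn–Teller driving force.
[CrF₆]⁴−: Ligand charges: each fluoride is −1. With an overall charge of −4 the chromium centre must be in the +2 oxidation state. Group 6 minus oxidation state 2 gives a d⁴ configuration. Fluoride is a weak-field ligand for a first-row metal, so the complex is high-spin. The t₂g³e_g¹ (high-spin) configuration has an unevenly filled e_g set; the Jahn–Teller theorem predicts a tetragonal distortion (typically axial elongation) to lift the degeneracy.

[CrF₆]⁴−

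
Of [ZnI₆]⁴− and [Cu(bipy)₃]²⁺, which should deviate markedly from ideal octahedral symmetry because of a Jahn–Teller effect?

[Cu(bipy)₃]²⁺

[ZnI₆]⁴−: Summing ligand charges against the −4 overall charge gives an oxidation state of +2 for zinc. Zn sits in group 12, so the d-electron count is 12 − 2 = 10. The d¹⁰ configuration leaves the e_g set evenly filled (or empty) — no strong Jahn–Teller driving force.
[Cu(bipy)₃]²⁺: Ligand charges: 2,2′-bipyridine is neutral. With an overall charge of +2 the copper centre must be in the +2 oxidation state. Copper is a group-11 element; Cu(II) is therefore d⁹. The t₂g⁶e_g³ configuration has an unevenly filled e_g set; the Jahn–Teller theorem predicts a tetragonal distortion (typically axial elongation) to lift the degeneracy.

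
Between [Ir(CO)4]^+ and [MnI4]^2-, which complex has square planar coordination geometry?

For [Ir(CO)4]^+: Summing ligand charges against the +1 overall charge gives an oxidation state of +1 for iridium. Group 9 minus oxidation state 1 gives a d⁸ configuration. A 5d d⁸ ion has a large crystal-field splitting; square planar leaves the high-energy d_{x²−y²} orbital empty and maximises CFSE. → square planar.
For [MnI4]^2-: Each iodide is −1; balancing the −2 overall charge requires Mn(II). Mn sits in group 7, so the d-electron count is 7 − 2 = 5. A high-spin d⁵ ion has zero CFSE in either geometry, so four ligands adopt the sterically favoured tetrahedral geometry. → tetrahedral.

[Ir(CO)4]^+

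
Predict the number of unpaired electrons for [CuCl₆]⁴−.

1 unpaired electron

Summing ligand charges against the −4 overall charge gives an oxidation state of +2 for copper.
Group 11 minus oxidation state 2 gives a d⁹ configuration.
In an octahedral field the d⁹ configuration is t₂g⁶e_g³ (only one arrangement possible), giving 1 unpaired electron.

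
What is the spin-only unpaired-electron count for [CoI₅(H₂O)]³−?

Summing ligand charges against the −3 overall charge gives an oxidation state of +2 for cobalt.
Cobalt is a group-9 element; Co(II) is therefore d⁷.
The spin state decides the count: Iodide is a weak-field ligand for a first-row metal, so the complex is high-spin.
An octahedral high-spin d⁷ ion is t₂g⁵e_g², giving 3 unpaired electrons.

3 unpaired electrons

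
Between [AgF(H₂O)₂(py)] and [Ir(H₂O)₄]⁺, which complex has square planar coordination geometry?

[Ir(H₂O)₄]⁺

For [AgF(H₂O)₂(py)]: Ligand charges: each fluoride is −1; water is neutral; pyridine is neutral. With an overall charge of 0 the silver centre must be in the +1 oxidation state. Silver is a group-11 element; Ag(I) is therefore d¹⁰. A d¹⁰ ion has no crystal-field stabilisation preference between square planar and tetrahedral, so four ligands adopt the sterically favoured tetrahedral geometry. → tetrahedral.
For [Ir(H₂O)₄]⁺: Water is neutral; balancing the +1 overall charge requires Ir(I). Group 9 minus oxidation state 1 gives a d⁸ configuration. A 5d d⁸ ion has a large crystal-field splitting; square planar leaves the high-energy d_{x²−y²} orbital empty and maximises CFSE. → square planar.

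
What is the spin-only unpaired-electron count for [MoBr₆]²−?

Each bromide is −1; balancing the −2 overall charge requires Mo(IV).
Molybdenum is a group-6 element; Mo(IV) is therefore d².
In an octahedral field the d² configuration is t₂g²e_g⁰ (only one arrangement possible), giving 2 unpaired electrons.

2 unpaired electrons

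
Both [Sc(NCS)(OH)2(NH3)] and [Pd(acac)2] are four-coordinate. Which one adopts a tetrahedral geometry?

[Sc(NCS)(OH)2(NH3)]

For [Sc(NCS)(OH)2(NH3)]: Summing ligand charges against the 0 overall charge gives an oxidation state of +3 for scandium. Sc sits in group 3, so the d-electron count is 3 − 3 = 0. A d⁰ ion has no crystal-field stabilisation preference between square planar and tetrahedral, so four ligands adopt the sterically favoured tetrahedral geometry. → tetrahedral.
For [Pd(acac)2]: Summing ligand charges against the 0 overall charge gives an oxidation state of +2 for palladium. Palladium is a group-10 element; Pd(II) is therefore d⁸. A 4d d⁸ ion has a large crystal-field splitting; square planar leaves the high-energy d_{x²−y²} orbital empty and maximises CFSE. → square planar.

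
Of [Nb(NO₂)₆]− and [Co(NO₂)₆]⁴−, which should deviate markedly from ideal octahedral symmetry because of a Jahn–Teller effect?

[Nb(NO₂)₆]−: Each nitro (N-bound nitrite) is −1; balancing the −1 overall charge requires Nb(V). Niobium is a group-5 element; Nb(V) is therefore d⁰. The d⁰ configuration leaves the e_g set evenly filled (or empty) — no strong Jahn–Teller driving force.
[Co(NO₂)₆]⁴−: Each nitro (N-bound nitrite) is −1; balancing the −4 overall charge requires Co(II). Co sits in group 9, so the d-electron count is 9 − 2 = 7. Nitro (N-bound nitrite) is a strong-field ligand (high in the spectrochemical series) for a first-row metal, so the complex is low-spin. The t₂g⁶e_g¹ (low-spin) configuration has an unevenly filled e_g set; the Jahn–Teller theorem predicts a tetragonal distortion (typically axial elongation) to lift the degeneracy.

[Co(NO₂)₆]⁴−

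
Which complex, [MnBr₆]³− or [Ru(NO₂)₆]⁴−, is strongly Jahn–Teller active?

[MnBr₆]³−

[MnBr₆]³−: Each bromide is −1; balancing the −3 overall charge requires Mn(III). Manganese is a group-7 element; Mn(III) is therefore d⁴. Bromide is a weak-field ligand for a first-row metal, so the complex is high-spin. The t₂g³e_g¹ (high-spin) configuration has an unevenly filled e_g set; the Jahn–Teller theorem predicts a tetragonal distortion (typically axial elongation) to lift the degeneracy.
[Ru(NO₂)₆]⁴−: Each nitro (N-bound nitrite) is −1; balancing the −4 overall charge requires Ru(II). Ru sits in group 8, so the d-electron count is 8 − 2 = 6. A 4d ion has a large Δₒ and is invariably low-spin. The d⁶ configuration leaves the e_g set evenly filled (or empty) — no strong Jahn–Teller driving force.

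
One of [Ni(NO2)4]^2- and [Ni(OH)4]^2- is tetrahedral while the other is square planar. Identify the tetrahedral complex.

For [Ni(NO2)4]^2-: Ligand charges: each nitro (N-bound nitrite) is −1. With an overall charge of −2 the nickel centre must be in the +2 oxidation state. Nickel is a group-10 element; Ni(II) is therefore d⁸. Nitro (N-bound nitrite) is a strong-field ligand (high in the spectrochemical series). A 3d d⁸ ion with strong-field ligands gains enough CFSE to favour square planar over tetrahedral. → square planar.
For [Ni(OH)4]^2-: Each hydroxide is −1; balancing the −2 overall charge requires Ni(II). Group 10 minus oxidation state 2 gives a d⁸ configuration. Hydroxide is a weak-field ligand. With weak-field ligands the CFSE gain from square planar is small, so a 3d d⁸ ion takes the sterically preferred tetrahedral geometry. → tetrahedral.

[Ni(OH)4]^2-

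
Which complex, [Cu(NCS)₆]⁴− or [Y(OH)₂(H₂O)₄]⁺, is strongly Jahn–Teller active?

[Cu(NCS)₆]⁴−

[Cu(NCS)₆]⁴−: Ligand charges: each isothiocyanate is −1. With an overall charge of −4 the copper centre must be in the +2 oxidation state. Cu sits in group 11, so the d-electron count is 11 − 2 = 9. The t₂g⁶e_g³ configuration has an unevenly filled e_g set; the Jahn–Teller theorem predicts a tetragonal distortion (typically axial elongation) to lift the degeneracy.
[Y(OH)₂(H₂O)₄]⁺: Summing ligand charges against the +1 overall charge gives an oxidation state of +3 for yttrium. Group 3 minus oxidation state 3 gives a d⁰ configuration. The d⁰ configuration leaves the e_g set evenly filled (or empty) — no strong Jahn–Teller driving force.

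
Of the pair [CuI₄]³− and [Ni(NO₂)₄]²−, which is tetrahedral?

[CuI₄]³−

For [CuI₄]³−: Each iodide is −1; balancing the −3 overall charge requires Cu(I). Cu sits in group 11, so the d-electron count is 11 − 1 = 10. A d¹⁰ ion has no crystal-field stabilisation preference between square planar and tetrahedral, so four ligands adopt the sterically favoured tetrahedral geometry. → tetrahedral.
For [Ni(NO₂)₄]²−: Summing ligand charges against the −2 overall charge gives an oxidation state of +2 for nickel. Ni sits in group 10, so the d-electron count is 10 − 2 = 8. Nitro (N-bound nitrite) is a strong-field ligand (high in the spectrochemical series). A 3d d⁸ ion with strong-field ligands gains enough CFSE to favour square planar over tetrahedral. → square planar.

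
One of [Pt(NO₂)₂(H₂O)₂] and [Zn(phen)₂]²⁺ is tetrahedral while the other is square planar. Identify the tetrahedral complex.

[Zn(phen)₂]²⁺

For [Pt(NO₂)₂(H₂O)₂]: Each nitro (N-bound nitrite) is −1; water is neutral; balancing the 0 overall charge requires Pt(II). Pt sits in group 10, so the d-electron count is 10 − 2 = 8. A 5d d⁸ ion has a large crystal-field splitting; square planar leaves the high-energy d_{x²−y²} orbital empty and maximises CFSE. → square planar.
For [Zn(phen)₂]²⁺: Ligand charges: 1,10-phenanthroline is neutral. With an overall charge of +2 the zinc centre must be in the +2 oxidation state. Zinc is a group-12 element; Zn(II) is therefore d¹⁰. A d¹⁰ ion has no crystal-field stabilisation preference between square planar and tetrahedral, so four ligands adopt the sterically favoured tetrahedral geometry. → tetrahedral.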